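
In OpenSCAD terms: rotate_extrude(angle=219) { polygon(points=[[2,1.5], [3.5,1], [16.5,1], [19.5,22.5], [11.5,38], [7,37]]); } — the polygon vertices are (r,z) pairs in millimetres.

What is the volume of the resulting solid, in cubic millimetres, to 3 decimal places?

Volume = 18929.240 mm³

Profile (r,z), 6 vertices: (2,1.5) (3.5,1) (16.5,1) (19.5,22.5) (11.5,38) (7,37)
edge 0: (2,1.5)→(3.5,1)  cross = 2·1 − 3.5·1.5 = -3.2500; (r_i+r_j)·cross = 5.5·-3.2500 = -17.8750
edge 1: (3.5,1)→(16.5,1)  cross = 3.5·1 − 16.5·1 = -13.0000; (r_i+r_j)·cross = 20·-13.0000 = -260.0000
edge 2: (16.5,1)→(19.5,22.5)  cross = 16.5·22.5 − 19.5·1 = 351.7500; (r_i+r_j)·cross = 36·351.7500 = 12663.0000
edge 3: (19.5,22.5)→(11.5,38)  cross = 19.5·38 − 11.5·22.5 = 482.2500; (r_i+r_j)·cross = 31·482.2500 = 14949.7500
edge 4: (11.5,38)→(7,37)  cross = 11.5·37 − 7·38 = 159.5000; (r_i+r_j)·cross = 18.5·159.5000 = 2950.7500
edge 5: (7,37)→(2,1.5)  cross = 7·1.5 − 2·37 = -63.5000; (r_i+r_j)·cross = 9·-63.5000 = -571.5000
Σcross = 913.7500 → A = |Σcross|/2 = 456.8750 mm²
Σ(r_i+r_j)·cross = 29714.1250 → first moment M = |Σ|/6 = 4952.3542
R_c = M/A = 4952.3542/456.8750 = 10.8396 mm
θ = 219° = 3.822271 rad
V = θ·R_c·A = 3.822271·10.8396·456.8750 = 18929.240 mm³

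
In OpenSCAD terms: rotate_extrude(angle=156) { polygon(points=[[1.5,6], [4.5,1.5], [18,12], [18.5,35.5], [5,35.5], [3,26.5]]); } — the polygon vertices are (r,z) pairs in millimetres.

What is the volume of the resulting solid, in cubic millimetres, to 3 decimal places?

Profile (r,z), 6 vertices: (1.5,6) (4.5,1.5) (18,12) (18.5,35.5) (5,35.5) (3,26.5)
edge 0: (1.5,6)→(4.5,1.5)  cross = 1.5·1.5 − 4.5·6 = -24.7500; (r_i+r_j)·cross = 6·-24.7500 = -148.5000
edge 1: (4.5,1.5)→(18,12)  cross = 4.5·12 − 18·1.5 = 27.0000; (r_i+r_j)·cross = 22.5·27.0000 = 607.5000
edge 2: (18,12)→(18.5,35.5)  cross = 18·35.5 − 18.5·12 = 417.0000; (r_i+r_j)·cross = 36.5·417.0000 = 15220.5000
edge 3: (18.5,35.5)→(5,35.5)  cross = 18.5·35.5 − 5·35.5 = 479.2500; (r_i+r_j)·cross = 23.5·479.2500 = 11262.3750
edge 4: (5,35.5)→(3,26.5)  cross = 5·26.5 − 3·35.5 = 26.0000; (r_i+r_j)·cross = 8·26.0000 = 208.0000
edge 5: (3,26.5)→(1.5,6)  cross = 3·6 − 1.5·26.5 = -21.7500; (r_i+r_j)·cross = 4.5·-21.7500 = -97.8750
Σcross = 902.7500 → A = |Σcross|/2 = 451.3750 mm²
Σ(r_i+r_j)·cross = 27052.0000 → first moment M = |Σ|/6 = 4508.6667
R_c = M/A = 4508.6667/451.3750 = 9.9887 mm
θ = 156° = 2.722714 rad
V = θ·R_c·A = 2.722714·9.9887·451.3750 = 12275.808 mm³

Volume = 12275.808 mm³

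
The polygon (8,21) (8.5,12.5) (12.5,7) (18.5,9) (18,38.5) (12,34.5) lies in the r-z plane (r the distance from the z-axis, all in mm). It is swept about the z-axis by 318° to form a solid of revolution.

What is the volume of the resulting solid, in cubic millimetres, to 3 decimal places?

Profile (r,z), 6 vertices: (8,21) (8.5,12.5) (12.5,7) (18.5,9) (18,38.5) (12,34.5)
edge 0: (8,21)→(8.5,12.5)  cross = 8·12.5 − 8.5·21 = -78.5000; (r_i+r_j)·cross = 16.5·-78.5000 = -1295.2500
edge 1: (8.5,12.5)→(12.5,7)  cross = 8.5·7 − 12.5·12.5 = -96.7500; (r_i+r_j)·cross = 21·-96.7500 = -2031.7500
edge 2: (12.5,7)→(18.5,9)  cross = 12.5·9 − 18.5·7 = -17.0000; (r_i+r_j)·cross = 31·-17.0000 = -527.0000
edge 3: (18.5,9)→(18,38.5)  cross = 18.5·38.5 − 18·9 = 550.2500; (r_i+r_j)·cross = 36.5·550.2500 = 20084.1250
edge 4: (18,38.5)→(12,34.5)  cross = 18·34.5 − 12·38.5 = 159.0000; (r_i+r_j)·cross = 30·159.0000 = 4770.0000
edge 5: (12,34.5)→(8,21)  cross = 12·21 − 8·34.5 = -24.0000; (r_i+r_j)·cross = 20·-24.0000 = -480.0000
Σcross = 493.0000 → A = |Σcross|/2 = 246.5000 mm²
Σ(r_i+r_j)·cross = 20520.1250 → first moment M = |Σ|/6 = 3420.0208
R_c = M/A = 3420.0208/246.5000 = 13.8743 mm
θ = 318° = 5.550147 rad
V = θ·R_c·A = 5.550147·13.8743·246.5000 = 18981.618 mm³

Volume = 18981.618 mm³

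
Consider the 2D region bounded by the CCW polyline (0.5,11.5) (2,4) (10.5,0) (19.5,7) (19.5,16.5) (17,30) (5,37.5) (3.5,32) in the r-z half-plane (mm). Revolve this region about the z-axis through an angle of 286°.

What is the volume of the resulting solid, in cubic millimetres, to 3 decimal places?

Volume = 25817.499 mm³

Profile (r,z), 8 vertices: (0.5,11.5) (2,4) (10.5,0) (19.5,7) (19.5,16.5) (17,30) (5,37.5) (3.5,32)
edge 0: (0.5,11.5)→(2,4)  cross = 0.5·4 − 2·11.5 = -21.0000; (r_i+r_j)·cross = 2.5·-21.0000 = -52.5000
edge 1: (2,4)→(10.5,0)  cross = 2·0 − 10.5·4 = -42.0000; (r_i+r_j)·cross = 12.5·-42.0000 = -525.0000
edge 2: (10.5,0)→(19.5,7)  cross = 10.5·7 − 19.5·0 = 73.5000; (r_i+r_j)·cross = 30·73.5000 = 2205.0000
edge 3: (19.5,7)→(19.5,16.5)  cross = 19.5·16.5 − 19.5·7 = 185.2500; (r_i+r_j)·cross = 39·185.2500 = 7224.7500
edge 4: (19.5,16.5)→(17,30)  cross = 19.5·30 − 17·16.5 = 304.5000; (r_i+r_j)·cross = 36.5·304.5000 = 11114.2500
edge 5: (17,30)→(5,37.5)  cross = 17·37.5 − 5·30 = 487.5000; (r_i+r_j)·cross = 22·487.5000 = 10725.0000
edge 6: (5,37.5)→(3.5,32)  cross = 5·32 − 3.5·37.5 = 28.7500; (r_i+r_j)·cross = 8.5·28.7500 = 244.3750
edge 7: (3.5,32)→(0.5,11.5)  cross = 3.5·11.5 − 0.5·32 = 24.2500; (r_i+r_j)·cross = 4·24.2500 = 97.0000
Σcross = 1040.7500 → A = |Σcross|/2 = 520.3750 mm²
Σ(r_i+r_j)·cross = 31032.8750 → first moment M = |Σ|/6 = 5172.1458
R_c = M/A = 5172.1458/520.3750 = 9.9393 mm
θ = 286° = 4.991642 rad
V = θ·R_c·A = 4.991642·9.9393·520.3750 = 25817.499 mm³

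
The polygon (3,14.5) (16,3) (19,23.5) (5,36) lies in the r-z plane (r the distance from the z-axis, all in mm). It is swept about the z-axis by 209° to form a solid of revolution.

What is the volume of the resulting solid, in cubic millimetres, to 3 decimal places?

Volume = 12305.037 mm³

Profile (r,z), 4 vertices: (3,14.5) (16,3) (19,23.5) (5,36)
edge 0: (3,14.5)→(16,3)  cross = 3·3 − 16·14.5 = -223.0000; (r_i+r_j)·cross = 19·-223.0000 = -4237.0000
edge 1: (16,3)→(19,23.5)  cross = 16·23.5 − 19·3 = 319.0000; (r_i+r_j)·cross = 35·319.0000 = 11165.0000
edge 2: (19,23.5)→(5,36)  cross = 19·36 − 5·23.5 = 566.5000; (r_i+r_j)·cross = 24·566.5000 = 13596.0000
edge 3: (5,36)→(3,14.5)  cross = 5·14.5 − 3·36 = -35.5000; (r_i+r_j)·cross = 8·-35.5000 = -284.0000
Σcross = 627.0000 → A = |Σcross|/2 = 313.5000 mm²
Σ(r_i+r_j)·cross = 20240.0000 → first moment M = |Σ|/6 = 3373.3333
R_c = M/A = 3373.3333/313.5000 = 10.7602 mm
θ = 209° = 3.647738 rad
V = θ·R_c·A = 3.647738·10.7602·313.5000 = 12305.037 mm³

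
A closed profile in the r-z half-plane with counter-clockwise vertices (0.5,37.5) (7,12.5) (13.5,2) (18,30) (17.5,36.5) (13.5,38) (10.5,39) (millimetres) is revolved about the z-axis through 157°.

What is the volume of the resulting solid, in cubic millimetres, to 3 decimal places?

Profile (r,z), 7 vertices: (0.5,37.5) (7,12.5) (13.5,2) (18,30) (17.5,36.5) (13.5,38) (10.5,39)
edge 0: (0.5,37.5)→(7,12.5)  cross = 0.5·12.5 − 7·37.5 = -256.2500; (r_i+r_j)·cross = 7.5·-256.2500 = -1921.8750
edge 1: (7,12.5)→(13.5,2)  cross = 7·2 − 13.5·12.5 = -154.7500; (r_i+r_j)·cross = 20.5·-154.7500 = -3172.3750
edge 2: (13.5,2)→(18,30)  cross = 13.5·30 − 18·2 = 369.0000; (r_i+r_j)·cross = 31.5·369.0000 = 11623.5000
edge 3: (18,30)→(17.5,36.5)  cross = 18·36.5 − 17.5·30 = 132.0000; (r_i+r_j)·cross = 35.5·132.0000 = 4686.0000
edge 4: (17.5,36.5)→(13.5,38)  cross = 17.5·38 − 13.5·36.5 = 172.2500; (r_i+r_j)·cross = 31·172.2500 = 5339.7500
edge 5: (13.5,38)→(10.5,39)  cross = 13.5·39 − 10.5·38 = 127.5000; (r_i+r_j)·cross = 24·127.5000 = 3060.0000
edge 6: (10.5,39)→(0.5,37.5)  cross = 10.5·37.5 − 0.5·39 = 374.2500; (r_i+r_j)·cross = 11·374.2500 = 4116.7500
Σcross = 764.0000 → A = |Σcross|/2 = 382.0000 mm²
Σ(r_i+r_j)·cross = 23731.7500 → first moment M = |Σ|/6 = 3955.2917
R_c = M/A = 3955.2917/382.0000 = 10.3542 mm
θ = 157° = 2.740167 rad
V = θ·R_c·A = 2.740167·10.3542·382.0000 = 10838.159 mm³

Volume = 10838.159 mm³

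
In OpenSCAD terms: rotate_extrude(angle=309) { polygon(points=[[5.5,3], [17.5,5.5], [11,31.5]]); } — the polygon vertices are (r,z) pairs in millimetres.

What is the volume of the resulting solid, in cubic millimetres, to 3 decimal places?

Volume = 10031.555 mm³

Profile (r,z), 3 vertices: (5.5,3) (17.5,5.5) (11,31.5)
edge 0: (5.5,3)→(17.5,5.5)  cross = 5.5·5.5 − 17.5·3 = -22.2500; (r_i+r_j)·cross = 23·-22.2500 = -511.7500
edge 1: (17.5,5.5)→(11,31.5)  cross = 17.5·31.5 − 11·5.5 = 490.7500; (r_i+r_j)·cross = 28.5·490.7500 = 13986.3750
edge 2: (11,31.5)→(5.5,3)  cross = 11·3 − 5.5·31.5 = -140.2500; (r_i+r_j)·cross = 16.5·-140.2500 = -2314.1250
Σcross = 328.2500 → A = |Σcross|/2 = 164.1250 mm²
Σ(r_i+r_j)·cross = 11160.5000 → first moment M = |Σ|/6 = 1860.0833
R_c = M/A = 1860.0833/164.1250 = 11.3333 mm
θ = 309° = 5.393067 rad
V = θ·R_c·A = 5.393067·11.3333·164.1250 = 10031.555 mm³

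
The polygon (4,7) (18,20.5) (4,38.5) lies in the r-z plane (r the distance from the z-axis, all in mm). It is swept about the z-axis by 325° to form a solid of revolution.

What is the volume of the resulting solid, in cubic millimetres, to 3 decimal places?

Profile (r,z), 3 vertices: (4,7) (18,20.5) (4,38.5)
edge 0: (4,7)→(18,20.5)  cross = 4·20.5 − 18·7 = -44.0000; (r_i+r_j)·cross = 22·-44.0000 = -968.0000
edge 1: (18,20.5)→(4,38.5)  cross = 18·38.5 − 4·20.5 = 611.0000; (r_i+r_j)·cross = 22·611.0000 = 13442.0000
edge 2: (4,38.5)→(4,7)  cross = 4·7 − 4·38.5 = -126.0000; (r_i+r_j)·cross = 8·-126.0000 = -1008.0000
Σcross = 441.0000 → A = |Σcross|/2 = 220.5000 mm²
Σ(r_i+r_j)·cross = 11466.0000 → first moment M = |Σ|/6 = 1911.0000
R_c = M/A = 1911.0000/220.5000 = 8.6667 mm
θ = 325° = 5.672320 rad
V = θ·R_c·A = 5.672320·8.6667·220.5000 = 10839.804 mm³

Volume = 10839.804 mm³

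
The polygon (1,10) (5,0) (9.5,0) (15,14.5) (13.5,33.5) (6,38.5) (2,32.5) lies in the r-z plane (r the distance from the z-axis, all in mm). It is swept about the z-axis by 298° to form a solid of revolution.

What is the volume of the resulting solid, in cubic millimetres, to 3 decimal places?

Profile (r,z), 7 vertices: (1,10) (5,0) (9.5,0) (15,14.5) (13.5,33.5) (6,38.5) (2,32.5)
edge 0: (1,10)→(5,0)  cross = 1·0 − 5·10 = -50.0000; (r_i+r_j)·cross = 6·-50.0000 = -300.0000
edge 1: (5,0)→(9.5,0)  cross = 5·0 − 9.5·0 = 0.0000; (r_i+r_j)·cross = 14.5·0.0000 = 0.0000
edge 2: (9.5,0)→(15,14.5)  cross = 9.5·14.5 − 15·0 = 137.7500; (r_i+r_j)·cross = 24.5·137.7500 = 3374.8750
edge 3: (15,14.5)→(13.5,33.5)  cross = 15·33.5 − 13.5·14.5 = 306.7500; (r_i+r_j)·cross = 28.5·306.7500 = 8742.3750
edge 4: (13.5,33.5)→(6,38.5)  cross = 13.5·38.5 − 6·33.5 = 318.7500; (r_i+r_j)·cross = 19.5·318.7500 = 6215.6250
edge 5: (6,38.5)→(2,32.5)  cross = 6·32.5 − 2·38.5 = 118.0000; (r_i+r_j)·cross = 8·118.0000 = 944.0000
edge 6: (2,32.5)→(1,10)  cross = 2·10 − 1·32.5 = -12.5000; (r_i+r_j)·cross = 3·-12.5000 = -37.5000
Σcross = 818.7500 → A = |Σcross|/2 = 409.3750 mm²
Σ(r_i+r_j)·cross = 18939.3750 → first moment M = |Σ|/6 = 3156.5625
R_c = M/A = 3156.5625/409.3750 = 7.7107 mm
θ = 298° = 5.201081 rad
V = θ·R_c·A = 5.201081·7.7107·409.3750 = 16417.538 mm³

Volume = 16417.538 mm³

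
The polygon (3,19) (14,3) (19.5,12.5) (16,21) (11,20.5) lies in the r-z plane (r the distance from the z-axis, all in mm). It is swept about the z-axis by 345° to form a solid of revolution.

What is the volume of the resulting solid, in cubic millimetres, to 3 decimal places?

Volume = 11696.542 mm³

Profile (r,z), 5 vertices: (3,19) (14,3) (19.5,12.5) (16,21) (11,20.5)
edge 0: (3,19)→(14,3)  cross = 3·3 − 14·19 = -257.0000; (r_i+r_j)·cross = 17·-257.0000 = -4369.0000
edge 1: (14,3)→(19.5,12.5)  cross = 14·12.5 − 19.5·3 = 116.5000; (r_i+r_j)·cross = 33.5·116.5000 = 3902.7500
edge 2: (19.5,12.5)→(16,21)  cross = 19.5·21 − 16·12.5 = 209.5000; (r_i+r_j)·cross = 35.5·209.5000 = 7437.2500
edge 3: (16,21)→(11,20.5)  cross = 16·20.5 − 11·21 = 97.0000; (r_i+r_j)·cross = 27·97.0000 = 2619.0000
edge 4: (11,20.5)→(3,19)  cross = 11·19 − 3·20.5 = 147.5000; (r_i+r_j)·cross = 14·147.5000 = 2065.0000
Σcross = 313.5000 → A = |Σcross|/2 = 156.7500 mm²
Σ(r_i+r_j)·cross = 11655.0000 → first moment M = |Σ|/6 = 1942.5000
R_c = M/A = 1942.5000/156.7500 = 12.3923 mm
θ = 345° = 6.021386 rad
V = θ·R_c·A = 6.021386·12.3923·156.7500 = 11696.542 mm³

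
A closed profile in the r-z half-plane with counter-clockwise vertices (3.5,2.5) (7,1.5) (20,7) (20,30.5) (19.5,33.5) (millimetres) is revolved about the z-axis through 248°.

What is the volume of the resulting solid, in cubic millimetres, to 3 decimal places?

Profile (r,z), 5 vertices: (3.5,2.5) (7,1.5) (20,7) (20,30.5) (19.5,33.5)
edge 0: (3.5,2.5)→(7,1.5)  cross = 3.5·1.5 − 7·2.5 = -12.2500; (r_i+r_j)·cross = 10.5·-12.2500 = -128.6250
edge 1: (7,1.5)→(20,7)  cross = 7·7 − 20·1.5 = 19.0000; (r_i+r_j)·cross = 27·19.0000 = 513.0000
edge 2: (20,7)→(20,30.5)  cross = 20·30.5 − 20·7 = 470.0000; (r_i+r_j)·cross = 40·470.0000 = 18800.0000
edge 3: (20,30.5)→(19.5,33.5)  cross = 20·33.5 − 19.5·30.5 = 75.2500; (r_i+r_j)·cross = 39.5·75.2500 = 2972.3750
edge 4: (19.5,33.5)→(3.5,2.5)  cross = 19.5·2.5 − 3.5·33.5 = -68.5000; (r_i+r_j)·cross = 23·-68.5000 = -1575.5000
Σcross = 483.5000 → A = |Σcross|/2 = 241.7500 mm²
Σ(r_i+r_j)·cross = 20581.2500 → first moment M = |Σ|/6 = 3430.2083
R_c = M/A = 3430.2083/241.7500 = 14.1891 mm
θ = 248° = 4.328417 rad
V = θ·R_c·A = 4.328417·14.1891·241.7500 = 14847.371 mm³

Volume = 14847.371 mm³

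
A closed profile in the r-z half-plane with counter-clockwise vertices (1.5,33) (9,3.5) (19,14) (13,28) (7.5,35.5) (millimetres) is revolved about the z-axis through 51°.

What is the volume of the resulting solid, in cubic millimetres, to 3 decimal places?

Volume = 2478.478 mm³

Profile (r,z), 5 vertices: (1.5,33) (9,3.5) (19,14) (13,28) (7.5,35.5)
edge 0: (1.5,33)→(9,3.5)  cross = 1.5·3.5 − 9·33 = -291.7500; (r_i+r_j)·cross = 10.5·-291.7500 = -3063.3750
edge 1: (9,3.5)→(19,14)  cross = 9·14 − 19·3.5 = 59.5000; (r_i+r_j)·cross = 28·59.5000 = 1666.0000
edge 2: (19,14)→(13,28)  cross = 19·28 − 13·14 = 350.0000; (r_i+r_j)·cross = 32·350.0000 = 11200.0000
edge 3: (13,28)→(7.5,35.5)  cross = 13·35.5 − 7.5·28 = 251.5000; (r_i+r_j)·cross = 20.5·251.5000 = 5155.7500
edge 4: (7.5,35.5)→(1.5,33)  cross = 7.5·33 − 1.5·35.5 = 194.2500; (r_i+r_j)·cross = 9·194.2500 = 1748.2500
Σcross = 563.5000 → A = |Σcross|/2 = 281.7500 mm²
Σ(r_i+r_j)·cross = 16706.6250 → first moment M = |Σ|/6 = 2784.4375
R_c = M/A = 2784.4375/281.7500 = 9.8827 mm
θ = 51° = 0.890118 rad
V = θ·R_c·A = 0.890118·9.8827·281.7500 = 2478.478 mm³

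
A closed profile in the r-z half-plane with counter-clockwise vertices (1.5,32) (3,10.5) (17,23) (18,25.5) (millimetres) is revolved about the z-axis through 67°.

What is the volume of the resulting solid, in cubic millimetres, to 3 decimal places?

Volume = 1679.509 mm³

Profile (r,z), 4 vertices: (1.5,32) (3,10.5) (17,23) (18,25.5)
edge 0: (1.5,32)→(3,10.5)  cross = 1.5·10.5 − 3·32 = -80.2500; (r_i+r_j)·cross = 4.5·-80.2500 = -361.1250
edge 1: (3,10.5)→(17,23)  cross = 3·23 − 17·10.5 = -109.5000; (r_i+r_j)·cross = 20·-109.5000 = -2190.0000
edge 2: (17,23)→(18,25.5)  cross = 17·25.5 − 18·23 = 19.5000; (r_i+r_j)·cross = 35·19.5000 = 682.5000
edge 3: (18,25.5)→(1.5,32)  cross = 18·32 − 1.5·25.5 = 537.7500; (r_i+r_j)·cross = 19.5·537.7500 = 10486.1250
Σcross = 367.5000 → A = |Σcross|/2 = 183.7500 mm²
Σ(r_i+r_j)·cross = 8617.5000 → first moment M = |Σ|/6 = 1436.2500
R_c = M/A = 1436.2500/183.7500 = 7.8163 mm
θ = 67° = 1.169371 rad
V = θ·R_c·A = 1.169371·7.8163·183.7500 = 1679.509 mm³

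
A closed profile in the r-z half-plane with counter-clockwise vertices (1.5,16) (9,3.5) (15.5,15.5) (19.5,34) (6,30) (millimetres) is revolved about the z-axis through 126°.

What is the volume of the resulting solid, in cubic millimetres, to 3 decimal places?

Volume = 6815.790 mm³

Profile (r,z), 5 vertices: (1.5,16) (9,3.5) (15.5,15.5) (19.5,34) (6,30)
edge 0: (1.5,16)→(9,3.5)  cross = 1.5·3.5 − 9·16 = -138.7500; (r_i+r_j)·cross = 10.5·-138.7500 = -1456.8750
edge 1: (9,3.5)→(15.5,15.5)  cross = 9·15.5 − 15.5·3.5 = 85.2500; (r_i+r_j)·cross = 24.5·85.2500 = 2088.6250
edge 2: (15.5,15.5)→(19.5,34)  cross = 15.5·34 − 19.5·15.5 = 224.7500; (r_i+r_j)·cross = 35·224.7500 = 7866.2500
edge 3: (19.5,34)→(6,30)  cross = 19.5·30 − 6·34 = 381.0000; (r_i+r_j)·cross = 25.5·381.0000 = 9715.5000
edge 4: (6,30)→(1.5,16)  cross = 6·16 − 1.5·30 = 51.0000; (r_i+r_j)·cross = 7.5·51.0000 = 382.5000
Σcross = 603.2500 → A = |Σcross|/2 = 301.6250 mm²
Σ(r_i+r_j)·cross = 18596.0000 → first moment M = |Σ|/6 = 3099.3333
R_c = M/A = 3099.3333/301.6250 = 10.2755 mm
θ = 126° = 2.199115 rad
V = θ·R_c·A = 2.199115·10.2755·301.6250 = 6815.790 mm³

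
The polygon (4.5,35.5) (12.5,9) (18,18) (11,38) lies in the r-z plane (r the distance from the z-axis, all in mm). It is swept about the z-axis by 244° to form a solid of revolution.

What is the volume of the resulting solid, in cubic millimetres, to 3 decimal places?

Profile (r,z), 4 vertices: (4.5,35.5) (12.5,9) (18,18) (11,38)
edge 0: (4.5,35.5)→(12.5,9)  cross = 4.5·9 − 12.5·35.5 = -403.2500; (r_i+r_j)·cross = 17·-403.2500 = -6855.2500
edge 1: (12.5,9)→(18,18)  cross = 12.5·18 − 18·9 = 63.0000; (r_i+r_j)·cross = 30.5·63.0000 = 1921.5000
edge 2: (18,18)→(11,38)  cross = 18·38 − 11·18 = 486.0000; (r_i+r_j)·cross = 29·486.0000 = 14094.0000
edge 3: (11,38)→(4.5,35.5)  cross = 11·35.5 − 4.5·38 = 219.5000; (r_i+r_j)·cross = 15.5·219.5000 = 3402.2500
Σcross = 365.2500 → A = |Σcross|/2 = 182.6250 mm²
Σ(r_i+r_j)·cross = 12562.5000 → first moment M = |Σ|/6 = 2093.7500
R_c = M/A = 2093.7500/182.6250 = 11.4648 mm
θ = 244° = 4.258603 rad
V = θ·R_c·A = 4.258603·11.4648·182.6250 = 8916.451 mm³

Volume = 8916.451 mm³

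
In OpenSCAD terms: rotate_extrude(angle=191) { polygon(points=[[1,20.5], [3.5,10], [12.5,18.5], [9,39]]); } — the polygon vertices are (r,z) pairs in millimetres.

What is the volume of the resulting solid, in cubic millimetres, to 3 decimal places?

Profile (r,z), 4 vertices: (1,20.5) (3.5,10) (12.5,18.5) (9,39)
edge 0: (1,20.5)→(3.5,10)  cross = 1·10 − 3.5·20.5 = -61.7500; (r_i+r_j)·cross = 4.5·-61.7500 = -277.8750
edge 1: (3.5,10)→(12.5,18.5)  cross = 3.5·18.5 − 12.5·10 = -60.2500; (r_i+r_j)·cross = 16·-60.2500 = -964.0000
edge 2: (12.5,18.5)→(9,39)  cross = 12.5·39 − 9·18.5 = 321.0000; (r_i+r_j)·cross = 21.5·321.0000 = 6901.5000
edge 3: (9,39)→(1,20.5)  cross = 9·20.5 − 1·39 = 145.5000; (r_i+r_j)·cross = 10·145.5000 = 1455.0000
Σcross = 344.5000 → A = |Σcross|/2 = 172.2500 mm²
Σ(r_i+r_j)·cross = 7114.6250 → first moment M = |Σ|/6 = 1185.7708
R_c = M/A = 1185.7708/172.2500 = 6.8840 mm
θ = 191° = 3.333579 rad
V = θ·R_c·A = 3.333579·6.8840·172.2500 = 3952.861 mm³

Volume = 3952.861 mm³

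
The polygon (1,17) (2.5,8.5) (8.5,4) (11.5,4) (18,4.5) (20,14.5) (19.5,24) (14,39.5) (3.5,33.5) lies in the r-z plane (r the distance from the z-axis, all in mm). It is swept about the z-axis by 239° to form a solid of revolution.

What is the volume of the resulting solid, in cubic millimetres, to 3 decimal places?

Volume = 23012.397 mm³

Profile (r,z), 9 vertices: (1,17) (2.5,8.5) (8.5,4) (11.5,4) (18,4.5) (20,14.5) (19.5,24) (14,39.5) (3.5,33.5)
edge 0: (1,17)→(2.5,8.5)  cross = 1·8.5 − 2.5·17 = -34.0000; (r_i+r_j)·cross = 3.5·-34.0000 = -119.0000
edge 1: (2.5,8.5)→(8.5,4)  cross = 2.5·4 − 8.5·8.5 = -62.2500; (r_i+r_j)·cross = 11·-62.2500 = -684.7500
edge 2: (8.5,4)→(11.5,4)  cross = 8.5·4 − 11.5·4 = -12.0000; (r_i+r_j)·cross = 20·-12.0000 = -240.0000
edge 3: (11.5,4)→(18,4.5)  cross = 11.5·4.5 − 18·4 = -20.2500; (r_i+r_j)·cross = 29.5·-20.2500 = -597.3750
edge 4: (18,4.5)→(20,14.5)  cross = 18·14.5 − 20·4.5 = 171.0000; (r_i+r_j)·cross = 38·171.0000 = 6498.0000
edge 5: (20,14.5)→(19.5,24)  cross = 20·24 − 19.5·14.5 = 197.2500; (r_i+r_j)·cross = 39.5·197.2500 = 7791.3750
edge 6: (19.5,24)→(14,39.5)  cross = 19.5·39.5 − 14·24 = 434.2500; (r_i+r_j)·cross = 33.5·434.2500 = 14547.3750
edge 7: (14,39.5)→(3.5,33.5)  cross = 14·33.5 − 3.5·39.5 = 330.7500; (r_i+r_j)·cross = 17.5·330.7500 = 5788.1250
edge 8: (3.5,33.5)→(1,17)  cross = 3.5·17 − 1·33.5 = 26.0000; (r_i+r_j)·cross = 4.5·26.0000 = 117.0000
Σcross = 1030.7500 → A = |Σcross|/2 = 515.3750 mm²
Σ(r_i+r_j)·cross = 33100.7500 → first moment M = |Σ|/6 = 5516.7917
R_c = M/A = 5516.7917/515.3750 = 10.7044 mm
θ = 239° = 4.171337 rad
V = θ·R_c·A = 4.171337·10.7044·515.3750 = 23012.397 mm³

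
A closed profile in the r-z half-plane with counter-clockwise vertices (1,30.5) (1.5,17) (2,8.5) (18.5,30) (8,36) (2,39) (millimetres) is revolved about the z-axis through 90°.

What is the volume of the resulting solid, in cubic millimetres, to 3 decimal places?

Profile (r,z), 6 vertices: (1,30.5) (1.5,17) (2,8.5) (18.5,30) (8,36) (2,39)
edge 0: (1,30.5)→(1.5,17)  cross = 1·17 − 1.5·30.5 = -28.7500; (r_i+r_j)·cross = 2.5·-28.7500 = -71.8750
edge 1: (1.5,17)→(2,8.5)  cross = 1.5·8.5 − 2·17 = -21.2500; (r_i+r_j)·cross = 3.5·-21.2500 = -74.3750
edge 2: (2,8.5)→(18.5,30)  cross = 2·30 − 18.5·8.5 = -97.2500; (r_i+r_j)·cross = 20.5·-97.2500 = -1993.6250
edge 3: (18.5,30)→(8,36)  cross = 18.5·36 − 8·30 = 426.0000; (r_i+r_j)·cross = 26.5·426.0000 = 11289.0000
edge 4: (8,36)→(2,39)  cross = 8·39 − 2·36 = 240.0000; (r_i+r_j)·cross = 10·240.0000 = 2400.0000
edge 5: (2,39)→(1,30.5)  cross = 2·30.5 − 1·39 = 22.0000; (r_i+r_j)·cross = 3·22.0000 = 66.0000
Σcross = 540.7500 → A = |Σcross|/2 = 270.3750 mm²
Σ(r_i+r_j)·cross = 11615.1250 → first moment M = |Σ|/6 = 1935.8542
R_c = M/A = 1935.8542/270.3750 = 7.1599 mm
θ = 90° = 1.570796 rad
V = θ·R_c·A = 1.570796·7.1599·270.3750 = 3040.833 mm³

Volume = 3040.833 mm³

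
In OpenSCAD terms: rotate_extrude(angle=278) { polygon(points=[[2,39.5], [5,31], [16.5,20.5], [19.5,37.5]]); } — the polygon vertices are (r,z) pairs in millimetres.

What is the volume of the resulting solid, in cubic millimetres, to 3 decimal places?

Volume = 10585.379 mm³

Profile (r,z), 4 vertices: (2,39.5) (5,31) (16.5,20.5) (19.5,37.5)
edge 0: (2,39.5)→(5,31)  cross = 2·31 − 5·39.5 = -135.5000; (r_i+r_j)·cross = 7·-135.5000 = -948.5000
edge 1: (5,31)→(16.5,20.5)  cross = 5·20.5 − 16.5·31 = -409.0000; (r_i+r_j)·cross = 21.5·-409.0000 = -8793.5000
edge 2: (16.5,20.5)→(19.5,37.5)  cross = 16.5·37.5 − 19.5·20.5 = 219.0000; (r_i+r_j)·cross = 36·219.0000 = 7884.0000
edge 3: (19.5,37.5)→(2,39.5)  cross = 19.5·39.5 − 2·37.5 = 695.2500; (r_i+r_j)·cross = 21.5·695.2500 = 14947.8750
Σcross = 369.7500 → A = |Σcross|/2 = 184.8750 mm²
Σ(r_i+r_j)·cross = 13089.8750 → first moment M = |Σ|/6 = 2181.6458
R_c = M/A = 2181.6458/184.8750 = 11.8007 mm
θ = 278° = 4.852015 rad
V = θ·R_c·A = 4.852015·11.8007·184.8750 = 10585.379 mm³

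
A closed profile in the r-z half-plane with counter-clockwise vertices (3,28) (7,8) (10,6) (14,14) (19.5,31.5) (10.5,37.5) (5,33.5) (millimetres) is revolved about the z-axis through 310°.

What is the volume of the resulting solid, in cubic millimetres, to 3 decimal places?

Profile (r,z), 7 vertices: (3,28) (7,8) (10,6) (14,14) (19.5,31.5) (10.5,37.5) (5,33.5)
edge 0: (3,28)→(7,8)  cross = 3·8 − 7·28 = -172.0000; (r_i+r_j)·cross = 10·-172.0000 = -1720.0000
edge 1: (7,8)→(10,6)  cross = 7·6 − 10·8 = -38.0000; (r_i+r_j)·cross = 17·-38.0000 = -646.0000
edge 2: (10,6)→(14,14)  cross = 10·14 − 14·6 = 56.0000; (r_i+r_j)·cross = 24·56.0000 = 1344.0000
edge 3: (14,14)→(19.5,31.5)  cross = 14·31.5 − 19.5·14 = 168.0000; (r_i+r_j)·cross = 33.5·168.0000 = 5628.0000
edge 4: (19.5,31.5)→(10.5,37.5)  cross = 19.5·37.5 − 10.5·31.5 = 400.5000; (r_i+r_j)·cross = 30·400.5000 = 12015.0000
edge 5: (10.5,37.5)→(5,33.5)  cross = 10.5·33.5 − 5·37.5 = 164.2500; (r_i+r_j)·cross = 15.5·164.2500 = 2545.8750
edge 6: (5,33.5)→(3,28)  cross = 5·28 − 3·33.5 = 39.5000; (r_i+r_j)·cross = 8·39.5000 = 316.0000
Σcross = 618.2500 → A = |Σcross|/2 = 309.1250 mm²
Σ(r_i+r_j)·cross = 19482.8750 → first moment M = |Σ|/6 = 3247.1458
R_c = M/A = 3247.1458/309.1250 = 10.5043 mm
θ = 310° = 5.410521 rad
V = θ·R_c·A = 5.410521·10.5043·309.1250 = 17568.750 mm³

Volume = 17568.750 mm³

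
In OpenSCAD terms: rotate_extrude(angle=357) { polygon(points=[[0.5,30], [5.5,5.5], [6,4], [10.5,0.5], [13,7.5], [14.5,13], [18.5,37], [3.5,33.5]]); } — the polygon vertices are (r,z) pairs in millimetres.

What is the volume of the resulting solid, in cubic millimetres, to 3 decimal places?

Profile (r,z), 8 vertices: (0.5,30) (5.5,5.5) (6,4) (10.5,0.5) (13,7.5) (14.5,13) (18.5,37) (3.5,33.5)
edge 0: (0.5,30)→(5.5,5.5)  cross = 0.5·5.5 − 5.5·30 = -162.2500; (r_i+r_j)·cross = 6·-162.2500 = -973.5000
edge 1: (5.5,5.5)→(6,4)  cross = 5.5·4 − 6·5.5 = -11.0000; (r_i+r_j)·cross = 11.5·-11.0000 = -126.5000
edge 2: (6,4)→(10.5,0.5)  cross = 6·0.5 − 10.5·4 = -39.0000; (r_i+r_j)·cross = 16.5·-39.0000 = -643.5000
edge 3: (10.5,0.5)→(13,7.5)  cross = 10.5·7.5 − 13·0.5 = 72.2500; (r_i+r_j)·cross = 23.5·72.2500 = 1697.8750
edge 4: (13,7.5)→(14.5,13)  cross = 13·13 − 14.5·7.5 = 60.2500; (r_i+r_j)·cross = 27.5·60.2500 = 1656.8750
edge 5: (14.5,13)→(18.5,37)  cross = 14.5·37 − 18.5·13 = 296.0000; (r_i+r_j)·cross = 33·296.0000 = 9768.0000
edge 6: (18.5,37)→(3.5,33.5)  cross = 18.5·33.5 − 3.5·37 = 490.2500; (r_i+r_j)·cross = 22·490.2500 = 10785.5000
edge 7: (3.5,33.5)→(0.5,30)  cross = 3.5·30 − 0.5·33.5 = 88.2500; (r_i+r_j)·cross = 4·88.2500 = 353.0000
Σcross = 794.7500 → A = |Σcross|/2 = 397.3750 mm²
Σ(r_i+r_j)·cross = 22517.7500 → first moment M = |Σ|/6 = 3752.9583
R_c = M/A = 3752.9583/397.3750 = 9.4444 mm
θ = 357° = 6.230825 rad
V = θ·R_c·A = 6.230825·9.4444·397.3750 = 23384.028 mm³

Volume = 23384.028 mm³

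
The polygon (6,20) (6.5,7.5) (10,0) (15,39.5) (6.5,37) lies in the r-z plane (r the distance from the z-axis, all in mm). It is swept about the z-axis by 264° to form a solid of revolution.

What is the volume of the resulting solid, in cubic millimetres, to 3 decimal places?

Volume = 9858.396 mm³

Profile (r,z), 5 vertices: (6,20) (6.5,7.5) (10,0) (15,39.5) (6.5,37)
edge 0: (6,20)→(6.5,7.5)  cross = 6·7.5 − 6.5·20 = -85.0000; (r_i+r_j)·cross = 12.5·-85.0000 = -1062.5000
edge 1: (6.5,7.5)→(10,0)  cross = 6.5·0 − 10·7.5 = -75.0000; (r_i+r_j)·cross = 16.5·-75.0000 = -1237.5000
edge 2: (10,0)→(15,39.5)  cross = 10·39.5 − 15·0 = 395.0000; (r_i+r_j)·cross = 25·395.0000 = 9875.0000
edge 3: (15,39.5)→(6.5,37)  cross = 15·37 − 6.5·39.5 = 298.2500; (r_i+r_j)·cross = 21.5·298.2500 = 6412.3750
edge 4: (6.5,37)→(6,20)  cross = 6.5·20 − 6·37 = -92.0000; (r_i+r_j)·cross = 12.5·-92.0000 = -1150.0000
Σcross = 441.2500 → A = |Σcross|/2 = 220.6250 mm²
Σ(r_i+r_j)·cross = 12837.3750 → first moment M = |Σ|/6 = 2139.5625
R_c = M/A = 2139.5625/220.6250 = 9.6977 mm
θ = 264° = 4.607669 rad
V = θ·R_c·A = 4.607669·9.6977·220.6250 = 9858.396 mm³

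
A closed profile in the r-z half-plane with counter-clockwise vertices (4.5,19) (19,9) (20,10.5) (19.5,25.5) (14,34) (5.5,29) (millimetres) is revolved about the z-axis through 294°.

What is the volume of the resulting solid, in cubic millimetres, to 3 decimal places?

Volume = 16717.350 mm³

Profile (r,z), 6 vertices: (4.5,19) (19,9) (20,10.5) (19.5,25.5) (14,34) (5.5,29)
edge 0: (4.5,19)→(19,9)  cross = 4.5·9 − 19·19 = -320.5000; (r_i+r_j)·cross = 23.5·-320.5000 = -7531.7500
edge 1: (19,9)→(20,10.5)  cross = 19·10.5 − 20·9 = 19.5000; (r_i+r_j)·cross = 39·19.5000 = 760.5000
edge 2: (20,10.5)→(19.5,25.5)  cross = 20·25.5 − 19.5·10.5 = 305.2500; (r_i+r_j)·cross = 39.5·305.2500 = 12057.3750
edge 3: (19.5,25.5)→(14,34)  cross = 19.5·34 − 14·25.5 = 306.0000; (r_i+r_j)·cross = 33.5·306.0000 = 10251.0000
edge 4: (14,34)→(5.5,29)  cross = 14·29 − 5.5·34 = 219.0000; (r_i+r_j)·cross = 19.5·219.0000 = 4270.5000
edge 5: (5.5,29)→(4.5,19)  cross = 5.5·19 − 4.5·29 = -26.0000; (r_i+r_j)·cross = 10·-26.0000 = -260.0000
Σcross = 503.2500 → A = |Σcross|/2 = 251.6250 mm²
Σ(r_i+r_j)·cross = 19547.6250 → first moment M = |Σ|/6 = 3257.9375
R_c = M/A = 3257.9375/251.6250 = 12.9476 mm
θ = 294° = 5.131268 rad
V = θ·R_c·A = 5.131268·12.9476·251.6250 = 16717.350 mm³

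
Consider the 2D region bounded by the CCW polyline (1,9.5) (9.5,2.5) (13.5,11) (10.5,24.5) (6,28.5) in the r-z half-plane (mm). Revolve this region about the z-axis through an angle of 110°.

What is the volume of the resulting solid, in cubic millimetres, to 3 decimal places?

Profile (r,z), 5 vertices: (1,9.5) (9.5,2.5) (13.5,11) (10.5,24.5) (6,28.5)
edge 0: (1,9.5)→(9.5,2.5)  cross = 1·2.5 − 9.5·9.5 = -87.7500; (r_i+r_j)·cross = 10.5·-87.7500 = -921.3750
edge 1: (9.5,2.5)→(13.5,11)  cross = 9.5·11 − 13.5·2.5 = 70.7500; (r_i+r_j)·cross = 23·70.7500 = 1627.2500
edge 2: (13.5,11)→(10.5,24.5)  cross = 13.5·24.5 − 10.5·11 = 215.2500; (r_i+r_j)·cross = 24·215.2500 = 5166.0000
edge 3: (10.5,24.5)→(6,28.5)  cross = 10.5·28.5 − 6·24.5 = 152.2500; (r_i+r_j)·cross = 16.5·152.2500 = 2512.1250
edge 4: (6,28.5)→(1,9.5)  cross = 6·9.5 − 1·28.5 = 28.5000; (r_i+r_j)·cross = 7·28.5000 = 199.5000
Σcross = 379.0000 → A = |Σcross|/2 = 189.5000 mm²
Σ(r_i+r_j)·cross = 8583.5000 → first moment M = |Σ|/6 = 1430.5833
R_c = M/A = 1430.5833/189.5000 = 7.5493 mm
θ = 110° = 1.919862 rad
V = θ·R_c·A = 1.919862·7.5493·189.5000 = 2746.523 mm³

Volume = 2746.523 mm³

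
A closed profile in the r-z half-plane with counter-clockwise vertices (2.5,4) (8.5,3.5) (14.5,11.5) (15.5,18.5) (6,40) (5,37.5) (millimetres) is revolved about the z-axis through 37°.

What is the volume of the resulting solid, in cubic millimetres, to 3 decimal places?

Volume = 1524.950 mm³

Profile (r,z), 6 vertices: (2.5,4) (8.5,3.5) (14.5,11.5) (15.5,18.5) (6,40) (5,37.5)
edge 0: (2.5,4)→(8.5,3.5)  cross = 2.5·3.5 − 8.5·4 = -25.2500; (r_i+r_j)·cross = 11·-25.2500 = -277.7500
edge 1: (8.5,3.5)→(14.5,11.5)  cross = 8.5·11.5 − 14.5·3.5 = 47.0000; (r_i+r_j)·cross = 23·47.0000 = 1081.0000
edge 2: (14.5,11.5)→(15.5,18.5)  cross = 14.5·18.5 − 15.5·11.5 = 90.0000; (r_i+r_j)·cross = 30·90.0000 = 2700.0000
edge 3: (15.5,18.5)→(6,40)  cross = 15.5·40 − 6·18.5 = 509.0000; (r_i+r_j)·cross = 21.5·509.0000 = 10943.5000
edge 4: (6,40)→(5,37.5)  cross = 6·37.5 − 5·40 = 25.0000; (r_i+r_j)·cross = 11·25.0000 = 275.0000
edge 5: (5,37.5)→(2.5,4)  cross = 5·4 − 2.5·37.5 = -73.7500; (r_i+r_j)·cross = 7.5·-73.7500 = -553.1250
Σcross = 572.0000 → A = |Σcross|/2 = 286.0000 mm²
Σ(r_i+r_j)·cross = 14168.6250 → first moment M = |Σ|/6 = 2361.4375
R_c = M/A = 2361.4375/286.0000 = 8.2568 mm
θ = 37° = 0.645772 rad
V = θ·R_c·A = 0.645772·8.2568·286.0000 = 1524.950 mm³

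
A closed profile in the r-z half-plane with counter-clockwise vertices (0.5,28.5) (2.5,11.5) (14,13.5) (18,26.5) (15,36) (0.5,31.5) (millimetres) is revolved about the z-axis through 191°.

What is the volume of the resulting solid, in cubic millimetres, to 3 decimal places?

Volume = 9506.047 mm³

Profile (r,z), 6 vertices: (0.5,28.5) (2.5,11.5) (14,13.5) (18,26.5) (15,36) (0.5,31.5)
edge 0: (0.5,28.5)→(2.5,11.5)  cross = 0.5·11.5 − 2.5·28.5 = -65.5000; (r_i+r_j)·cross = 3·-65.5000 = -196.5000
edge 1: (2.5,11.5)→(14,13.5)  cross = 2.5·13.5 − 14·11.5 = -127.2500; (r_i+r_j)·cross = 16.5·-127.2500 = -2099.6250
edge 2: (14,13.5)→(18,26.5)  cross = 14·26.5 − 18·13.5 = 128.0000; (r_i+r_j)·cross = 32·128.0000 = 4096.0000
edge 3: (18,26.5)→(15,36)  cross = 18·36 − 15·26.5 = 250.5000; (r_i+r_j)·cross = 33·250.5000 = 8266.5000
edge 4: (15,36)→(0.5,31.5)  cross = 15·31.5 − 0.5·36 = 454.5000; (r_i+r_j)·cross = 15.5·454.5000 = 7044.7500
edge 5: (0.5,31.5)→(0.5,28.5)  cross = 0.5·28.5 − 0.5·31.5 = -1.5000; (r_i+r_j)·cross = 1·-1.5000 = -1.5000
Σcross = 638.7500 → A = |Σcross|/2 = 319.3750 mm²
Σ(r_i+r_j)·cross = 17109.6250 → first moment M = |Σ|/6 = 2851.6042
R_c = M/A = 2851.6042/319.3750 = 8.9287 mm
θ = 191° = 3.333579 rad
V = θ·R_c·A = 3.333579·8.9287·319.3750 = 9506.047 mm³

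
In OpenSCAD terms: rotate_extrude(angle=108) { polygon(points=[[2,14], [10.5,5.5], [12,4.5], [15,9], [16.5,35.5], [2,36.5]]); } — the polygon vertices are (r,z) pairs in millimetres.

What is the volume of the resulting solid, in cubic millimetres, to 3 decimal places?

Volume = 6508.045 mm³

Profile (r,z), 6 vertices: (2,14) (10.5,5.5) (12,4.5) (15,9) (16.5,35.5) (2,36.5)
edge 0: (2,14)→(10.5,5.5)  cross = 2·5.5 − 10.5·14 = -136.0000; (r_i+r_j)·cross = 12.5·-136.0000 = -1700.0000
edge 1: (10.5,5.5)→(12,4.5)  cross = 10.5·4.5 − 12·5.5 = -18.7500; (r_i+r_j)·cross = 22.5·-18.7500 = -421.8750
edge 2: (12,4.5)→(15,9)  cross = 12·9 − 15·4.5 = 40.5000; (r_i+r_j)·cross = 27·40.5000 = 1093.5000
edge 3: (15,9)→(16.5,35.5)  cross = 15·35.5 − 16.5·9 = 384.0000; (r_i+r_j)·cross = 31.5·384.0000 = 12096.0000
edge 4: (16.5,35.5)→(2,36.5)  cross = 16.5·36.5 − 2·35.5 = 531.2500; (r_i+r_j)·cross = 18.5·531.2500 = 9828.1250
edge 5: (2,36.5)→(2,14)  cross = 2·14 − 2·36.5 = -45.0000; (r_i+r_j)·cross = 4·-45.0000 = -180.0000
Σcross = 756.0000 → A = |Σcross|/2 = 378.0000 mm²
Σ(r_i+r_j)·cross = 20715.7500 → first moment M = |Σ|/6 = 3452.6250
R_c = M/A = 3452.6250/378.0000 = 9.1339 mm
θ = 108° = 1.884956 rad
V = θ·R_c·A = 1.884956·9.1339·378.0000 = 6508.045 mm³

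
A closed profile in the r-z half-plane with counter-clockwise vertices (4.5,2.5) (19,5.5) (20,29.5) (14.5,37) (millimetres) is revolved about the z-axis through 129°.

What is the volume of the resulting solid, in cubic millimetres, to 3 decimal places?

Profile (r,z), 4 vertices: (4.5,2.5) (19,5.5) (20,29.5) (14.5,37)
edge 0: (4.5,2.5)→(19,5.5)  cross = 4.5·5.5 − 19·2.5 = -22.7500; (r_i+r_j)·cross = 23.5·-22.7500 = -534.6250
edge 1: (19,5.5)→(20,29.5)  cross = 19·29.5 − 20·5.5 = 450.5000; (r_i+r_j)·cross = 39·450.5000 = 17569.5000
edge 2: (20,29.5)→(14.5,37)  cross = 20·37 − 14.5·29.5 = 312.2500; (r_i+r_j)·cross = 34.5·312.2500 = 10772.6250
edge 3: (14.5,37)→(4.5,2.5)  cross = 14.5·2.5 − 4.5·37 = -130.2500; (r_i+r_j)·cross = 19·-130.2500 = -2474.7500
Σcross = 609.7500 → A = |Σcross|/2 = 304.8750 mm²
Σ(r_i+r_j)·cross = 25332.7500 → first moment M = |Σ|/6 = 4222.1250
R_c = M/A = 4222.1250/304.8750 = 13.8487 mm
θ = 129° = 2.251475 rad
V = θ·R_c·A = 2.251475·13.8487·304.8750 = 9506.008 mm³

Volume = 9506.008 mm³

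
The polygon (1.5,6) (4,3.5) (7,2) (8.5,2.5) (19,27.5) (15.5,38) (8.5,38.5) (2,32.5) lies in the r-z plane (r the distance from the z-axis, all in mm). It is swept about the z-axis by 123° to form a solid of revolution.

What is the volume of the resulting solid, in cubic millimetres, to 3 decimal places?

Volume = 8437.418 mm³

Profile (r,z), 8 vertices: (1.5,6) (4,3.5) (7,2) (8.5,2.5) (19,27.5) (15.5,38) (8.5,38.5) (2,32.5)
edge 0: (1.5,6)→(4,3.5)  cross = 1.5·3.5 − 4·6 = -18.7500; (r_i+r_j)·cross = 5.5·-18.7500 = -103.1250
edge 1: (4,3.5)→(7,2)  cross = 4·2 − 7·3.5 = -16.5000; (r_i+r_j)·cross = 11·-16.5000 = -181.5000
edge 2: (7,2)→(8.5,2.5)  cross = 7·2.5 − 8.5·2 = 0.5000; (r_i+r_j)·cross = 15.5·0.5000 = 7.7500
edge 3: (8.5,2.5)→(19,27.5)  cross = 8.5·27.5 − 19·2.5 = 186.2500; (r_i+r_j)·cross = 27.5·186.2500 = 5121.8750
edge 4: (19,27.5)→(15.5,38)  cross = 19·38 − 15.5·27.5 = 295.7500; (r_i+r_j)·cross = 34.5·295.7500 = 10203.3750
edge 5: (15.5,38)→(8.5,38.5)  cross = 15.5·38.5 − 8.5·38 = 273.7500; (r_i+r_j)·cross = 24·273.7500 = 6570.0000
edge 6: (8.5,38.5)→(2,32.5)  cross = 8.5·32.5 − 2·38.5 = 199.2500; (r_i+r_j)·cross = 10.5·199.2500 = 2092.1250
edge 7: (2,32.5)→(1.5,6)  cross = 2·6 − 1.5·32.5 = -36.7500; (r_i+r_j)·cross = 3.5·-36.7500 = -128.6250
Σcross = 883.5000 → A = |Σcross|/2 = 441.7500 mm²
Σ(r_i+r_j)·cross = 23581.8750 → first moment M = |Σ|/6 = 3930.3125
R_c = M/A = 3930.3125/441.7500 = 8.8971 mm
θ = 123° = 2.146755 rad
V = θ·R_c·A = 2.146755·8.8971·441.7500 = 8437.418 mm³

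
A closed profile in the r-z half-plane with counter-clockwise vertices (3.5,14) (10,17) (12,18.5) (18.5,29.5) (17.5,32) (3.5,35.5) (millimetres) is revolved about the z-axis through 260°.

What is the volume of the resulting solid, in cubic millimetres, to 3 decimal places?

Profile (r,z), 6 vertices: (3.5,14) (10,17) (12,18.5) (18.5,29.5) (17.5,32) (3.5,35.5)
edge 0: (3.5,14)→(10,17)  cross = 3.5·17 − 10·14 = -80.5000; (r_i+r_j)·cross = 13.5·-80.5000 = -1086.7500
edge 1: (10,17)→(12,18.5)  cross = 10·18.5 − 12·17 = -19.0000; (r_i+r_j)·cross = 22·-19.0000 = -418.0000
edge 2: (12,18.5)→(18.5,29.5)  cross = 12·29.5 − 18.5·18.5 = 11.7500; (r_i+r_j)·cross = 30.5·11.7500 = 358.3750
edge 3: (18.5,29.5)→(17.5,32)  cross = 18.5·32 − 17.5·29.5 = 75.7500; (r_i+r_j)·cross = 36·75.7500 = 2727.0000
edge 4: (17.5,32)→(3.5,35.5)  cross = 17.5·35.5 − 3.5·32 = 509.2500; (r_i+r_j)·cross = 21·509.2500 = 10694.2500
edge 5: (3.5,35.5)→(3.5,14)  cross = 3.5·14 − 3.5·35.5 = -75.2500; (r_i+r_j)·cross = 7·-75.2500 = -526.7500
Σcross = 422.0000 → A = |Σcross|/2 = 211.0000 mm²
Σ(r_i+r_j)·cross = 11748.1250 → first moment M = |Σ|/6 = 1958.0208
R_c = M/A = 1958.0208/211.0000 = 9.2797 mm
θ = 260° = 4.537856 rad
V = θ·R_c·A = 4.537856·9.2797·211.0000 = 8885.217 mm³

Volume = 8885.217 mm³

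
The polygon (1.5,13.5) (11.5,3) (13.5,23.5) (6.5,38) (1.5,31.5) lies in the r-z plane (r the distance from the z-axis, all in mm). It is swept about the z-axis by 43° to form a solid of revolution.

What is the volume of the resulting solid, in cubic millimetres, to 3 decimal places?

Volume = 1512.241 mm³

Profile (r,z), 5 vertices: (1.5,13.5) (11.5,3) (13.5,23.5) (6.5,38) (1.5,31.5)
edge 0: (1.5,13.5)→(11.5,3)  cross = 1.5·3 − 11.5·13.5 = -150.7500; (r_i+r_j)·cross = 13·-150.7500 = -1959.7500
edge 1: (11.5,3)→(13.5,23.5)  cross = 11.5·23.5 − 13.5·3 = 229.7500; (r_i+r_j)·cross = 25·229.7500 = 5743.7500
edge 2: (13.5,23.5)→(6.5,38)  cross = 13.5·38 − 6.5·23.5 = 360.2500; (r_i+r_j)·cross = 20·360.2500 = 7205.0000
edge 3: (6.5,38)→(1.5,31.5)  cross = 6.5·31.5 − 1.5·38 = 147.7500; (r_i+r_j)·cross = 8·147.7500 = 1182.0000
edge 4: (1.5,31.5)→(1.5,13.5)  cross = 1.5·13.5 − 1.5·31.5 = -27.0000; (r_i+r_j)·cross = 3·-27.0000 = -81.0000
Σcross = 560.0000 → A = |Σcross|/2 = 280.0000 mm²
Σ(r_i+r_j)·cross = 12090.0000 → first moment M = |Σ|/6 = 2015.0000
R_c = M/A = 2015.0000/280.0000 = 7.1964 mm
θ = 43° = 0.750492 rad
V = θ·R_c·A = 0.750492·7.1964·280.0000 = 1512.241 mm³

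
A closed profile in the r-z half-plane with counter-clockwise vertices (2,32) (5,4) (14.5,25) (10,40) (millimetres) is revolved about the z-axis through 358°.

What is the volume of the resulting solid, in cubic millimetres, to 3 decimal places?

Profile (r,z), 4 vertices: (2,32) (5,4) (14.5,25) (10,40)
edge 0: (2,32)→(5,4)  cross = 2·4 − 5·32 = -152.0000; (r_i+r_j)·cross = 7·-152.0000 = -1064.0000
edge 1: (5,4)→(14.5,25)  cross = 5·25 − 14.5·4 = 67.0000; (r_i+r_j)·cross = 19.5·67.0000 = 1306.5000
edge 2: (14.5,25)→(10,40)  cross = 14.5·40 − 10·25 = 330.0000; (r_i+r_j)·cross = 24.5·330.0000 = 8085.0000
edge 3: (10,40)→(2,32)  cross = 10·32 − 2·40 = 240.0000; (r_i+r_j)·cross = 12·240.0000 = 2880.0000
Σcross = 485.0000 → A = |Σcross|/2 = 242.5000 mm²
Σ(r_i+r_j)·cross = 11207.5000 → first moment M = |Σ|/6 = 1867.9167
R_c = M/A = 1867.9167/242.5000 = 7.7027 mm
θ = 358° = 6.248279 rad
V = θ·R_c·A = 6.248279·7.7027·242.5000 = 11671.264 mm³

Volume = 11671.264 mm³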